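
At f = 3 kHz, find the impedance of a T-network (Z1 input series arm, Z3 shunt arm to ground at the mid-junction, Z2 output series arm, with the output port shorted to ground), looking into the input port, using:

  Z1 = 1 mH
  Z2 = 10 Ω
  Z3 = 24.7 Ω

Step 1 — Angular frequency: ω = 2π·f = 2π·3000 = 1.885e+04 rad/s.
Step 2 — Component impedances:
  Z1: Z = jωL = j·1.885e+04·0.001 = 0 + j18.85 Ω
  Z2: Z = R = 10 Ω
  Z3: Z = R = 24.7 Ω
Step 3 — With the output port shorted to ground, the output series arm Z2 runs from the junction to ground; the shunt arm Z3 also runs from the junction to ground. They appear in parallel: Z3 || Z2 = 7.118 Ω.
Step 4 — Series with input arm Z1: Z_in = Z1 + (Z3 || Z2) = 7.118 + j18.85 Ω = 20.15∠69.3° Ω.

Z = 7.118 + j18.85 Ω = 20.15∠69.3° Ω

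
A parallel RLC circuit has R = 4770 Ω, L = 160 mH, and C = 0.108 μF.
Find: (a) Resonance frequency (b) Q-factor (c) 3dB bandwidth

Step 1 — Resonance: ω₀ = 1/√(LC) = 1/√(0.16·1.08e-07) = 7607 rad/s.
Step 2 — f₀ = ω₀/(2π) = 1211 Hz.
Step 3 — Parallel Q: Q = R/(ω₀L) = 4770/(7607·0.16) = 3.919.
Step 4 — Bandwidth: Δω = ω₀/Q = 1941 rad/s; BW = Δω/(2π) = 308.9 Hz.

(a) f₀ = 1211 Hz  (b) Q = 3.919  (c) BW = 308.9 Hz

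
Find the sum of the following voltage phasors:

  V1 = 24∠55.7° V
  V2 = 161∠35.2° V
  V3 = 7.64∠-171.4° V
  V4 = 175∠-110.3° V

Step 1 — Convert each phasor to rectangular form:
  V1 = 24·(cos(55.7°) + j·sin(55.7°)) = 13.52 + j19.83 V
  V2 = 161·(cos(35.2°) + j·sin(35.2°)) = 131.6 + j92.81 V
  V3 = 7.64·(cos(-171.4°) + j·sin(-171.4°)) = -7.554 - j1.142 V
  V4 = 175·(cos(-110.3°) + j·sin(-110.3°)) = -60.71 - j164.1 V
Step 2 — Sum components: V_total = 76.82 - j52.64 V.
Step 3 — Convert to polar: |V_total| = 93.12 V, ∠V_total = -34.4°.

V_total = 93.12∠-34.4° V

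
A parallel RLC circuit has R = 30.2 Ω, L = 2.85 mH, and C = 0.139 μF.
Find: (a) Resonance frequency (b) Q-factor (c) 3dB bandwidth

Step 1 — Resonance: ω₀ = 1/√(LC) = 1/√(0.00285·1.39e-07) = 5.024e+04 rad/s.
Step 2 — f₀ = ω₀/(2π) = 7996 Hz.
Step 3 — Parallel Q: Q = R/(ω₀L) = 30.2/(5.024e+04·0.00285) = 0.2109.
Step 4 — Bandwidth: Δω = ω₀/Q = 2.382e+05 rad/s; BW = Δω/(2π) = 3.791e+04 Hz.

(a) f₀ = 7996 Hz  (b) Q = 0.2109  (c) BW = 3.791e+04 Hz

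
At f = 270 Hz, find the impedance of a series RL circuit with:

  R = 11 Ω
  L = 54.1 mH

Step 1 — Angular frequency: ω = 2π·f = 2π·270 = 1696 rad/s.
Step 2 — Component impedances:
  R: Z = R = 11 Ω
  L: Z = jωL = j·1696·0.0541 = 0 + j91.78 Ω
Step 3 — Series combination: Z_total = R + L = 11 + j91.78 Ω = 92.44∠83.2° Ω.

Z = 11 + j91.78 Ω = 92.44∠83.2° Ω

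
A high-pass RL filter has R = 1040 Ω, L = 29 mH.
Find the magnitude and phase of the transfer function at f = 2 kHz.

Step 1 — Angular frequency: ω = 2π·2000 = 1.257e+04 rad/s.
Step 2 — Transfer function: H(jω) = jωL/(R + jωL).
Step 3 — Numerator jωL = j·364.4; denominator R + jωL = 1040 + j364.4.
Step 4 — H = 0.1094 + j0.3121.
Step 5 — Magnitude: |H| = 0.3307 (-9.6 dB); phase: φ = 70.7°.

|H| = 0.3307 (-9.6 dB), φ = 70.7°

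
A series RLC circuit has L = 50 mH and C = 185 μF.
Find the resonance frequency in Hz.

Step 1 — Resonance condition Im(Z)=0 gives ω₀ = 1/√(LC).
Step 2 — ω₀ = 1/√(0.05·0.000185) = 328.8 rad/s.
Step 3 — f₀ = ω₀/(2π) = 52.33 Hz.

f₀ = 52.33 Hz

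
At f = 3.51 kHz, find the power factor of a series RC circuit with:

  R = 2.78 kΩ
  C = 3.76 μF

Step 1 — Angular frequency: ω = 2π·f = 2π·3510 = 2.205e+04 rad/s.
Step 2 — Component impedances:
  R: Z = R = 2780 Ω
  C: Z = 1/(jωC) = -j/(ω·C) = 0 - j12.06 Ω
Step 3 — Series combination: Z_total = R + C = 2780 - j12.06 Ω = 2780∠-0.2° Ω.
Step 4 — Power factor: PF = cos(φ) = Re(Z)/|Z| = 2780/2780 = 1.
Step 5 — Type: Im(Z) = -12.06 ⇒ leading (phase φ = -0.2°).

PF = 1 (leading, φ = -0.2°)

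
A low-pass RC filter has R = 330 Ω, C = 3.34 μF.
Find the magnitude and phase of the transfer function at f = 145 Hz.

Step 1 — Angular frequency: ω = 2π·145 = 911.1 rad/s.
Step 2 — Transfer function: H(jω) = 1/(1 + jωRC).
Step 3 — Denominator: 1 + jωRC = 1 + j·911.1·330·3.34e-06 = 1 + j1.004.
Step 4 — H = 0.4979 - j0.5.
Step 5 — Magnitude: |H| = 0.7056 (-3.0 dB); phase: φ = -45.1°.

|H| = 0.7056 (-3.0 dB), φ = -45.1°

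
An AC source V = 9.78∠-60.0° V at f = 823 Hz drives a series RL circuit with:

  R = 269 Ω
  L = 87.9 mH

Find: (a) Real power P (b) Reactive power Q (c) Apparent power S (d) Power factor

Step 1 — Angular frequency: ω = 2π·f = 2π·823 = 5171 rad/s.
Step 2 — Component impedances:
  R: Z = R = 269 Ω
  L: Z = jωL = j·5171·0.0879 = 0 + j454.5 Ω
Step 3 — Series combination: Z_total = R + L = 269 + j454.5 Ω = 528.2∠59.4° Ω.
Step 4 — Source phasor: V = 9.78∠-60.0° V = 4.89 - j8.47 V.
Step 5 — Current: I = V / Z = -0.009085 - j0.01613 A = 0.01852∠-119.4° A.
Step 6 — Complex power: S = V·I* = 0.09223 + j0.1558 VA.
Step 7 — Real power: P = Re(S) = 0.09223 W.
Step 8 — Reactive power: Q = Im(S) = 0.1558 VAR.
Step 9 — Apparent power: |S| = 0.1811 VA.
Step 10 — Power factor: PF = P/|S| = 0.5093 (lagging).

(a) P = 0.09223 W  (b) Q = 0.1558 VAR  (c) S = 0.1811 VA  (d) PF = 0.5093 (lagging)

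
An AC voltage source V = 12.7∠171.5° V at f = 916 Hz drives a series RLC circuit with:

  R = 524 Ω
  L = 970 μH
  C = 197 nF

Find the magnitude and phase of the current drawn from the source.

Step 1 — Angular frequency: ω = 2π·f = 2π·916 = 5755 rad/s.
Step 2 — Component impedances:
  R: Z = R = 524 Ω
  L: Z = jωL = j·5755·0.00097 = 0 + j5.583 Ω
  C: Z = 1/(jωC) = -j/(ω·C) = 0 - j882 Ω
Step 3 — Series combination: Z_total = R + L + C = 524 - j876.4 Ω = 1021∠-59.1° Ω.
Step 4 — Source phasor: V = 12.7∠171.5° V = -12.56 + j1.877 V.
Step 5 — Ohm's law: I = V / Z_total = (-12.56 + j1.877) / (524 - j876.4) = -0.00789 - j0.009614 A.
Step 6 — Convert to polar: |I| = 0.01244 A, ∠I = -129.4°.

I = 0.01244∠-129.4° A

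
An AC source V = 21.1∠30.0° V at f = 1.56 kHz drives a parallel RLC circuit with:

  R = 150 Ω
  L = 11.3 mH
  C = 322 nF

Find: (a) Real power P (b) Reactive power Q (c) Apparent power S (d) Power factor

Step 1 — Angular frequency: ω = 2π·f = 2π·1560 = 9802 rad/s.
Step 2 — Component impedances:
  R: Z = R = 150 Ω
  L: Z = jωL = j·9802·0.0113 = 0 + j110.8 Ω
  C: Z = 1/(jωC) = -j/(ω·C) = 0 - j316.8 Ω
Step 3 — Parallel combination: 1/Z_total = 1/R + 1/L + 1/C; Z_total = 84.46 + j74.4 Ω = 112.6∠41.4° Ω.
Step 4 — Source phasor: V = 21.1∠30.0° V = 18.27 + j10.55 V.
Step 5 — Current: I = V / Z = 0.1838 - j0.03697 A = 0.1875∠-11.4° A.
Step 6 — Complex power: S = V·I* = 2.968 + j2.614 VA.
Step 7 — Real power: P = Re(S) = 2.968 W.
Step 8 — Reactive power: Q = Im(S) = 2.614 VAR.
Step 9 — Apparent power: |S| = 3.955 VA.
Step 10 — Power factor: PF = P/|S| = 0.7504 (lagging).

(a) P = 2.968 W  (b) Q = 2.614 VAR  (c) S = 3.955 VA  (d) PF = 0.7504 (lagging)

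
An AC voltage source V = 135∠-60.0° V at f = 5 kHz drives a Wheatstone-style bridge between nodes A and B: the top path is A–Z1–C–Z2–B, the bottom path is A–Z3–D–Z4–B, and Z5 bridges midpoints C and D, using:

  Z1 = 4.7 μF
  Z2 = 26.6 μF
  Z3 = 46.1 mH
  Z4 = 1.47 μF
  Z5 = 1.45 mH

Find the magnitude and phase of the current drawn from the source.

Step 1 — Angular frequency: ω = 2π·f = 2π·5000 = 3.142e+04 rad/s.
Step 2 — Component impedances:
  Z1: Z = 1/(jωC) = -j/(ω·C) = 0 - j6.773 Ω
  Z2: Z = 1/(jωC) = -j/(ω·C) = 0 - j1.197 Ω
  Z3: Z = jωL = j·3.142e+04·0.0461 = 0 + j1448 Ω
  Z4: Z = 1/(jωC) = -j/(ω·C) = 0 - j21.65 Ω
  Z5: Z = jωL = j·3.142e+04·0.00145 = 0 + j45.55 Ω
Step 3 — Bridge requires nodal analysis (the Z5 bridge couples midpoints C and D, so the two paths cannot be reduced to a simple series/parallel combination). Setting node B to ground and injecting 1 A at node A, the 3-node admittance system at A, C, D solves to V_A = Z_AB = 0 - j8.093 Ω = 8.093∠-90.0° Ω.
Step 4 — Source phasor: V = 135∠-60.0° V = 67.5 - j116.9 V.
Step 5 — Ohm's law: I = V / Z_total = (67.5 - j116.9) / (0 - j8.093) = 14.45 + j8.341 A.
Step 6 — Convert to polar: |I| = 16.68 A, ∠I = 30.0°.

I = 16.68∠30.0° A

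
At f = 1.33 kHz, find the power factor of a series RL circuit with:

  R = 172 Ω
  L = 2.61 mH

Step 1 — Angular frequency: ω = 2π·f = 2π·1330 = 8357 rad/s.
Step 2 — Component impedances:
  R: Z = R = 172 Ω
  L: Z = jωL = j·8357·0.00261 = 0 + j21.81 Ω
Step 3 — Series combination: Z_total = R + L = 172 + j21.81 Ω = 173.4∠7.2° Ω.
Step 4 — Power factor: PF = cos(φ) = Re(Z)/|Z| = 172/173.377 = 0.9921.
Step 5 — Type: Im(Z) = 21.81 ⇒ lagging (phase φ = 7.2°).

PF = 0.9921 (lagging, φ = 7.2°)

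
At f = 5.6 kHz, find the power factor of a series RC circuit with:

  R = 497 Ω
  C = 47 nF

Step 1 — Angular frequency: ω = 2π·f = 2π·5600 = 3.519e+04 rad/s.
Step 2 — Component impedances:
  R: Z = R = 497 Ω
  C: Z = 1/(jωC) = -j/(ω·C) = 0 - j604.7 Ω
Step 3 — Series combination: Z_total = R + C = 497 - j604.7 Ω = 782.7∠-50.6° Ω.
Step 4 — Power factor: PF = cos(φ) = Re(Z)/|Z| = 497/782.7 = 0.635.
Step 5 — Type: Im(Z) = -604.7 ⇒ leading (phase φ = -50.6°).

PF = 0.635 (leading, φ = -50.6°)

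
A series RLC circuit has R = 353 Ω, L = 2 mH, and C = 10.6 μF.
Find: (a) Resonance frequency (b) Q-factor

Step 1 — Resonance condition Im(Z)=0 gives ω₀ = 1/√(LC).
Step 2 — ω₀ = 1/√(0.002·1.06e-05) = 6868 rad/s.
Step 3 — f₀ = ω₀/(2π) = 1093 Hz.
Step 4 — Series Q: Q = ω₀L/R = 6868·0.002/353 = 0.03891.

(a) f₀ = 1093 Hz  (b) Q = 0.03891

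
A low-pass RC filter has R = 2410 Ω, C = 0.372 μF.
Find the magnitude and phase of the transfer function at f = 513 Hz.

Step 1 — Angular frequency: ω = 2π·513 = 3223 rad/s.
Step 2 — Transfer function: H(jω) = 1/(1 + jωRC).
Step 3 — Denominator: 1 + jωRC = 1 + j·3223·2410·3.72e-07 = 1 + j2.89.
Step 4 — H = 0.1069 - j0.309.
Step 5 — Magnitude: |H| = 0.327 (-9.7 dB); phase: φ = -70.9°.

|H| = 0.327 (-9.7 dB), φ = -70.9°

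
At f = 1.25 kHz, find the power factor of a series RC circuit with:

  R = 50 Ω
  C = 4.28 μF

Step 1 — Angular frequency: ω = 2π·f = 2π·1250 = 7854 rad/s.
Step 2 — Component impedances:
  R: Z = R = 50 Ω
  C: Z = 1/(jωC) = -j/(ω·C) = 0 - j29.75 Ω
Step 3 — Series combination: Z_total = R + C = 50 - j29.75 Ω = 58.18∠-30.8° Ω.
Step 4 — Power factor: PF = cos(φ) = Re(Z)/|Z| = 50/58.18 = 0.8594.
Step 5 — Type: Im(Z) = -29.75 ⇒ leading (phase φ = -30.8°).

PF = 0.8594 (leading, φ = -30.8°)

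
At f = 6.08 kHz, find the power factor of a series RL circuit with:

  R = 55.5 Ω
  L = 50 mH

Step 1 — Angular frequency: ω = 2π·f = 2π·6080 = 3.82e+04 rad/s.
Step 2 — Component impedances:
  R: Z = R = 55.5 Ω
  L: Z = jωL = j·3.82e+04·0.05 = 0 + j1910 Ω
Step 3 — Series combination: Z_total = R + L = 55.5 + j1910 Ω = 1911∠88.3° Ω.
Step 4 — Power factor: PF = cos(φ) = Re(Z)/|Z| = 55.5/1911 = 0.02904.
Step 5 — Type: Im(Z) = 1910 ⇒ lagging (phase φ = 88.3°).

PF = 0.02904 (lagging, φ = 88.3°)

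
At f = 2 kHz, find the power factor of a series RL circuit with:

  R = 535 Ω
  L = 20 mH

Step 1 — Angular frequency: ω = 2π·f = 2π·2000 = 1.257e+04 rad/s.
Step 2 — Component impedances:
  R: Z = R = 535 Ω
  L: Z = jωL = j·1.257e+04·0.02 = 0 + j251.3 Ω
Step 3 — Series combination: Z_total = R + L = 535 + j251.3 Ω = 591.1∠25.2° Ω.
Step 4 — Power factor: PF = cos(φ) = Re(Z)/|Z| = 535/591.1 = 0.9051.
Step 5 — Type: Im(Z) = 251.3 ⇒ lagging (phase φ = 25.2°).

PF = 0.9051 (lagging, φ = 25.2°)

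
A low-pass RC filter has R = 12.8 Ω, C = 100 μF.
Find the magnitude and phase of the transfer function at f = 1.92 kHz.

Step 1 — Angular frequency: ω = 2π·1920 = 1.206e+04 rad/s.
Step 2 — Transfer function: H(jω) = 1/(1 + jωRC).
Step 3 — Denominator: 1 + jωRC = 1 + j·1.206e+04·12.8·0.0001 = 1 + j15.44.
Step 4 — H = 0.004176 - j0.06449.
Step 5 — Magnitude: |H| = 0.06462 (-23.8 dB); phase: φ = -86.3°.

|H| = 0.06462 (-23.8 dB), φ = -86.3°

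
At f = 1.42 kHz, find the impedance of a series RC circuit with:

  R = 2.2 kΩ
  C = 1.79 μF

Step 1 — Angular frequency: ω = 2π·f = 2π·1420 = 8922 rad/s.
Step 2 — Component impedances:
  R: Z = R = 2200 Ω
  C: Z = 1/(jωC) = -j/(ω·C) = 0 - j62.62 Ω
Step 3 — Series combination: Z_total = R + C = 2200 - j62.62 Ω = 2201∠-1.6° Ω.

Z = 2200 - j62.62 Ω = 2201∠-1.6° Ω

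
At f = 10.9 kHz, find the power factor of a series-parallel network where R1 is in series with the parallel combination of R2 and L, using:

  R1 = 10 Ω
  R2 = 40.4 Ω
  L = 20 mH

Step 1 — Angular frequency: ω = 2π·f = 2π·1.09e+04 = 6.849e+04 rad/s.
Step 2 — Component impedances:
  R1: Z = R = 10 Ω
  R2: Z = R = 40.4 Ω
  L: Z = jωL = j·6.849e+04·0.02 = 0 + j1370 Ω
Step 3 — Parallel branch: R2 || L = 1/(1/R2 + 1/L) = 40.36 + j1.191 Ω.
Step 4 — Series with R1: Z_total = R1 + (R2 || L) = 50.36 + j1.191 Ω = 50.38∠1.4° Ω.
Step 5 — Power factor: PF = cos(φ) = Re(Z)/|Z| = 50.365/50.379 = 0.9997.
Step 6 — Type: Im(Z) = 1.191 ⇒ lagging (phase φ = 1.4°).

PF = 0.9997 (lagging, φ = 1.4°)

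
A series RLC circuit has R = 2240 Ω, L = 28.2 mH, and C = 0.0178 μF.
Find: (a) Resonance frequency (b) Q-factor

Step 1 — Resonance condition Im(Z)=0 gives ω₀ = 1/√(LC).
Step 2 — ω₀ = 1/√(0.0282·1.78e-08) = 4.463e+04 rad/s.
Step 3 — f₀ = ω₀/(2π) = 7104 Hz.
Step 4 — Series Q: Q = ω₀L/R = 4.463e+04·0.0282/2240 = 0.5619.

(a) f₀ = 7104 Hz  (b) Q = 0.5619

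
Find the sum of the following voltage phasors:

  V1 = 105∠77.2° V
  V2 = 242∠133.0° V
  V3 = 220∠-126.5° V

Step 1 — Convert each phasor to rectangular form:
  V1 = 105·(cos(77.2°) + j·sin(77.2°)) = 23.26 + j102.4 V
  V2 = 242·(cos(133.0°) + j·sin(133.0°)) = -165 + j177 V
  V3 = 220·(cos(-126.5°) + j·sin(-126.5°)) = -130.9 - j176.8 V
Step 2 — Sum components: V_total = -272.6 + j102.5 V.
Step 3 — Convert to polar: |V_total| = 291.3 V, ∠V_total = 159.4°.

V_total = 291.3∠159.4° V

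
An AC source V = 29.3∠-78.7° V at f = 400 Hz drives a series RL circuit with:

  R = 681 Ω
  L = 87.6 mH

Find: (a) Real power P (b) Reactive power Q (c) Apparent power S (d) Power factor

Step 1 — Angular frequency: ω = 2π·f = 2π·400 = 2513 rad/s.
Step 2 — Component impedances:
  R: Z = R = 681 Ω
  L: Z = jωL = j·2513·0.0876 = 0 + j220.2 Ω
Step 3 — Series combination: Z_total = R + L = 681 + j220.2 Ω = 715.7∠17.9° Ω.
Step 4 — Source phasor: V = 29.3∠-78.7° V = 5.741 - j28.73 V.
Step 5 — Current: I = V / Z = -0.004717 - j0.04067 A = 0.04094∠-96.6° A.
Step 6 — Complex power: S = V·I* = 1.141 + j0.369 VA.
Step 7 — Real power: P = Re(S) = 1.141 W.
Step 8 — Reactive power: Q = Im(S) = 0.369 VAR.
Step 9 — Apparent power: |S| = 1.2 VA.
Step 10 — Power factor: PF = P/|S| = 0.9515 (lagging).

(a) P = 1.141 W  (b) Q = 0.369 VAR  (c) S = 1.2 VA  (d) PF = 0.9515 (lagging)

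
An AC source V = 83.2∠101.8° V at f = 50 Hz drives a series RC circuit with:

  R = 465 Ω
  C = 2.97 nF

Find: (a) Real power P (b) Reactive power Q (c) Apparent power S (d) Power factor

Step 1 — Angular frequency: ω = 2π·f = 2π·50 = 314.2 rad/s.
Step 2 — Component impedances:
  R: Z = R = 465 Ω
  C: Z = 1/(jωC) = -j/(ω·C) = 0 - j1.072e+06 Ω
Step 3 — Series combination: Z_total = R + C = 465 - j1.072e+06 Ω = 1.072e+06∠-90.0° Ω.
Step 4 — Source phasor: V = 83.2∠101.8° V = -17.01 + j81.44 V.
Step 5 — Current: I = V / Z = -7.6e-05 - j1.584e-05 A = 7.763e-05∠-168.2° A.
Step 6 — Complex power: S = V·I* = 2.802e-06 - j0.006459 VA.
Step 7 — Real power: P = Re(S) = 2.802e-06 W.
Step 8 — Reactive power: Q = Im(S) = -0.006459 VAR.
Step 9 — Apparent power: |S| = 0.006459 VA.
Step 10 — Power factor: PF = P/|S| = 0.0004339 (leading).

(a) P = 2.802e-06 W  (b) Q = -0.006459 VAR  (c) S = 0.006459 VA  (d) PF = 0.0004339 (leading)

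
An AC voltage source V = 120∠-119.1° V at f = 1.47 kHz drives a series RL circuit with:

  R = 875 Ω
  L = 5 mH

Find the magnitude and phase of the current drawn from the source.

Step 1 — Angular frequency: ω = 2π·f = 2π·1470 = 9236 rad/s.
Step 2 — Component impedances:
  R: Z = R = 875 Ω
  L: Z = jωL = j·9236·0.005 = 0 + j46.18 Ω
Step 3 — Series combination: Z_total = R + L = 875 + j46.18 Ω = 876.2∠3.0° Ω.
Step 4 — Source phasor: V = 120∠-119.1° V = -58.36 - j104.9 V.
Step 5 — Ohm's law: I = V / Z_total = (-58.36 - j104.9) / (875 + j46.18) = -0.07282 - j0.116 A.
Step 6 — Convert to polar: |I| = 0.137 A, ∠I = -122.1°.

I = 0.137∠-122.1° A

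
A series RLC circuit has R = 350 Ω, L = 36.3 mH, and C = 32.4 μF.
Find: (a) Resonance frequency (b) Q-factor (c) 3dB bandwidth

Step 1 — Resonance: ω₀ = 1/√(LC) = 1/√(0.0363·3.24e-05) = 922.1 rad/s.
Step 2 — f₀ = ω₀/(2π) = 146.8 Hz.
Step 3 — Series Q: Q = ω₀L/R = 922.1·0.0363/350 = 0.09563.
Step 4 — Bandwidth: Δω = ω₀/Q = 9642 rad/s; BW = Δω/(2π) = 1535 Hz.

(a) f₀ = 146.8 Hz  (b) Q = 0.09563  (c) BW = 1535 Hz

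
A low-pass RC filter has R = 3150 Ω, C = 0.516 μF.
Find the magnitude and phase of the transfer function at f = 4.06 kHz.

Step 1 — Angular frequency: ω = 2π·4060 = 2.551e+04 rad/s.
Step 2 — Transfer function: H(jω) = 1/(1 + jωRC).
Step 3 — Denominator: 1 + jωRC = 1 + j·2.551e+04·3150·5.16e-07 = 1 + j41.46.
Step 4 — H = 0.0005813 - j0.0241.
Step 5 — Magnitude: |H| = 0.02411 (-32.4 dB); phase: φ = -88.6°.

|H| = 0.02411 (-32.4 dB), φ = -88.6°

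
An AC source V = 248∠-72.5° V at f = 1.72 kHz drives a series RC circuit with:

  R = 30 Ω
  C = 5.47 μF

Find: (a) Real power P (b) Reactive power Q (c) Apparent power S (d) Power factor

Step 1 — Angular frequency: ω = 2π·f = 2π·1720 = 1.081e+04 rad/s.
Step 2 — Component impedances:
  R: Z = R = 30 Ω
  C: Z = 1/(jωC) = -j/(ω·C) = 0 - j16.92 Ω
Step 3 — Series combination: Z_total = R + C = 30 - j16.92 Ω = 34.44∠-29.4° Ω.
Step 4 — Source phasor: V = 248∠-72.5° V = 74.58 - j236.5 V.
Step 5 — Current: I = V / Z = 5.259 - j4.918 A = 7.201∠-43.1° A.
Step 6 — Complex power: S = V·I* = 1556 - j877.1 VA.
Step 7 — Real power: P = Re(S) = 1556 W.
Step 8 — Reactive power: Q = Im(S) = -877.1 VAR.
Step 9 — Apparent power: |S| = 1786 VA.
Step 10 — Power factor: PF = P/|S| = 0.8711 (leading).

(a) P = 1556 W  (b) Q = -877.1 VAR  (c) S = 1786 VA  (d) PF = 0.8711 (leading)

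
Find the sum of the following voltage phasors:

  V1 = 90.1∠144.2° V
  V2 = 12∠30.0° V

Step 1 — Convert each phasor to rectangular form:
  V1 = 90.1·(cos(144.2°) + j·sin(144.2°)) = -73.08 + j52.7 V
  V2 = 12·(cos(30.0°) + j·sin(30.0°)) = 10.39 + j6 V
Step 2 — Sum components: V_total = -62.68 + j58.7 V.
Step 3 — Convert to polar: |V_total| = 85.88 V, ∠V_total = 136.9°.

V_total = 85.88∠136.9° V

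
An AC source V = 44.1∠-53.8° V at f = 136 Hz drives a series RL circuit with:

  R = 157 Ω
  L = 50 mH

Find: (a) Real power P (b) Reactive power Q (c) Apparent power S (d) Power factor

Step 1 — Angular frequency: ω = 2π·f = 2π·136 = 854.5 rad/s.
Step 2 — Component impedances:
  R: Z = R = 157 Ω
  L: Z = jωL = j·854.5·0.05 = 0 + j42.73 Ω
Step 3 — Series combination: Z_total = R + L = 157 + j42.73 Ω = 162.7∠15.2° Ω.
Step 4 — Source phasor: V = 44.1∠-53.8° V = 26.05 - j35.59 V.
Step 5 — Current: I = V / Z = 0.09703 - j0.2531 A = 0.271∠-69.0° A.
Step 6 — Complex power: S = V·I* = 11.53 + j3.139 VA.
Step 7 — Real power: P = Re(S) = 11.53 W.
Step 8 — Reactive power: Q = Im(S) = 3.139 VAR.
Step 9 — Apparent power: |S| = 11.95 VA.
Step 10 — Power factor: PF = P/|S| = 0.9649 (lagging).

(a) P = 11.53 W  (b) Q = 3.139 VAR  (c) S = 11.95 VA  (d) PF = 0.9649 (lagging)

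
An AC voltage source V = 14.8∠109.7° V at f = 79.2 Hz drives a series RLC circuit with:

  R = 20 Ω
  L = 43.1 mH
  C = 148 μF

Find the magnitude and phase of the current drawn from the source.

Step 1 — Angular frequency: ω = 2π·f = 2π·79.2 = 497.6 rad/s.
Step 2 — Component impedances:
  R: Z = R = 20 Ω
  L: Z = jωL = j·497.6·0.0431 = 0 + j21.45 Ω
  C: Z = 1/(jωC) = -j/(ω·C) = 0 - j13.58 Ω
Step 3 — Series combination: Z_total = R + L + C = 20 + j7.87 Ω = 21.49∠21.5° Ω.
Step 4 — Source phasor: V = 14.8∠109.7° V = -4.989 + j13.93 V.
Step 5 — Ohm's law: I = V / Z_total = (-4.989 + j13.93) / (20 + j7.87) = 0.02138 + j0.6883 A.
Step 6 — Convert to polar: |I| = 0.6886 A, ∠I = 88.2°.

I = 0.6886∠88.2° A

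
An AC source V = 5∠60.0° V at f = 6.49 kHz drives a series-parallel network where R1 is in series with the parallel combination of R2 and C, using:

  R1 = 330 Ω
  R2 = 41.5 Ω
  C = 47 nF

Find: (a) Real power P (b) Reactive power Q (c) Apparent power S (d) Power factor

Step 1 — Angular frequency: ω = 2π·f = 2π·6490 = 4.078e+04 rad/s.
Step 2 — Component impedances:
  R1: Z = R = 330 Ω
  R2: Z = R = 41.5 Ω
  C: Z = 1/(jωC) = -j/(ω·C) = 0 - j521.8 Ω
Step 3 — Parallel branch: R2 || C = 1/(1/R2 + 1/C) = 41.24 - j3.28 Ω.
Step 4 — Series with R1: Z_total = R1 + (R2 || C) = 371.2 - j3.28 Ω = 371.3∠-0.5° Ω.
Step 5 — Source phasor: V = 5∠60.0° V = 2.5 + j4.33 V.
Step 6 — Current: I = V / Z = 0.006631 + j0.01172 A = 0.01347∠60.5° A.
Step 7 — Complex power: S = V·I* = 0.06734 - j0.0005949 VA.
Step 8 — Real power: P = Re(S) = 0.06734 W.
Step 9 — Reactive power: Q = Im(S) = -0.0005949 VAR.
Step 10 — Apparent power: |S| = 0.06734 VA.
Step 11 — Power factor: PF = P/|S| = 1 (leading).

(a) P = 0.06734 W  (b) Q = -0.0005949 VAR  (c) S = 0.06734 VA  (d) PF = 1 (leading)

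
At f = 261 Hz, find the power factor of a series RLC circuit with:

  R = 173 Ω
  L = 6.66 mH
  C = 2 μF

Step 1 — Angular frequency: ω = 2π·f = 2π·261 = 1640 rad/s.
Step 2 — Component impedances:
  R: Z = R = 173 Ω
  L: Z = jωL = j·1640·0.00666 = 0 + j10.92 Ω
  C: Z = 1/(jωC) = -j/(ω·C) = 0 - j304.9 Ω
Step 3 — Series combination: Z_total = R + L + C = 173 - j294 Ω = 341.1∠-59.5° Ω.
Step 4 — Power factor: PF = cos(φ) = Re(Z)/|Z| = 173/341.1 = 0.5072.
Step 5 — Type: Im(Z) = -294 ⇒ leading (phase φ = -59.5°).

PF = 0.5072 (leading, φ = -59.5°)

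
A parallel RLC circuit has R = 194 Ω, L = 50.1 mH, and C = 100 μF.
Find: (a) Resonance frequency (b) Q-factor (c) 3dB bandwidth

Step 1 — Resonance: ω₀ = 1/√(LC) = 1/√(0.0501·0.0001) = 446.8 rad/s.
Step 2 — f₀ = ω₀/(2π) = 71.11 Hz.
Step 3 — Parallel Q: Q = R/(ω₀L) = 194/(446.8·0.0501) = 8.667.
Step 4 — Bandwidth: Δω = ω₀/Q = 51.55 rad/s; BW = Δω/(2π) = 8.204 Hz.

(a) f₀ = 71.11 Hz  (b) Q = 8.667  (c) BW = 8.204 Hz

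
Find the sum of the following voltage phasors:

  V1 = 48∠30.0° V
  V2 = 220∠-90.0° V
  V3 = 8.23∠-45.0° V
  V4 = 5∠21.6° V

Step 1 — Convert each phasor to rectangular form:
  V1 = 48·(cos(30.0°) + j·sin(30.0°)) = 41.57 + j24 V
  V2 = 220·(cos(-90.0°) + j·sin(-90.0°)) = 0 - j220 V
  V3 = 8.23·(cos(-45.0°) + j·sin(-45.0°)) = 5.819 - j5.819 V
  V4 = 5·(cos(21.6°) + j·sin(21.6°)) = 4.649 + j1.841 V
Step 2 — Sum components: V_total = 52.04 - j200 V.
Step 3 — Convert to polar: |V_total| = 206.6 V, ∠V_total = -75.4°.

V_total = 206.6∠-75.4° V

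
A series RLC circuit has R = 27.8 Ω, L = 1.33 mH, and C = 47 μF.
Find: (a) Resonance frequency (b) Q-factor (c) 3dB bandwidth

Step 1 — Resonance condition Im(Z)=0 gives ω₀ = 1/√(LC).
Step 2 — ω₀ = 1/√(0.00133·4.7e-05) = 4000 rad/s.
Step 3 — f₀ = ω₀/(2π) = 636.6 Hz.
Step 4 — Series Q: Q = ω₀L/R = 4000·0.00133/27.8 = 0.1914.
Step 5 — 3dB bandwidth: Δω = ω₀/Q = 2.09e+04 rad/s; BW = Δω/(2π) = 3327 Hz.

(a) f₀ = 636.6 Hz  (b) Q = 0.1914  (c) BW = 3327 Hz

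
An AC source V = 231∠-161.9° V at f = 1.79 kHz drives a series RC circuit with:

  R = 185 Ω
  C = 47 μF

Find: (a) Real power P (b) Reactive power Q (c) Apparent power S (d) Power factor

Step 1 — Angular frequency: ω = 2π·f = 2π·1790 = 1.125e+04 rad/s.
Step 2 — Component impedances:
  R: Z = R = 185 Ω
  C: Z = 1/(jωC) = -j/(ω·C) = 0 - j1.892 Ω
Step 3 — Series combination: Z_total = R + C = 185 - j1.892 Ω = 185∠-0.6° Ω.
Step 4 — Source phasor: V = 231∠-161.9° V = -219.6 - j71.77 V.
Step 5 — Current: I = V / Z = -1.183 - j0.4 A = 1.249∠-161.3° A.
Step 6 — Complex power: S = V·I* = 288.4 - j2.949 VA.
Step 7 — Real power: P = Re(S) = 288.4 W.
Step 8 — Reactive power: Q = Im(S) = -2.949 VAR.
Step 9 — Apparent power: |S| = 288.4 VA.
Step 10 — Power factor: PF = P/|S| = 0.9999 (leading).

(a) P = 288.4 W  (b) Q = -2.949 VAR  (c) S = 288.4 VA  (d) PF = 0.9999 (leading)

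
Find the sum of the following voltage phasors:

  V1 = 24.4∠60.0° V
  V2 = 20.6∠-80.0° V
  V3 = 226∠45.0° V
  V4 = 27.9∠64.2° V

Step 1 — Convert each phasor to rectangular form:
  V1 = 24.4·(cos(60.0°) + j·sin(60.0°)) = 12.2 + j21.13 V
  V2 = 20.6·(cos(-80.0°) + j·sin(-80.0°)) = 3.577 - j20.29 V
  V3 = 226·(cos(45.0°) + j·sin(45.0°)) = 159.8 + j159.8 V
  V4 = 27.9·(cos(64.2°) + j·sin(64.2°)) = 12.14 + j25.12 V
Step 2 — Sum components: V_total = 187.7 + j185.8 V.
Step 3 — Convert to polar: |V_total| = 264.1 V, ∠V_total = 44.7°.

V_total = 264.1∠44.7° V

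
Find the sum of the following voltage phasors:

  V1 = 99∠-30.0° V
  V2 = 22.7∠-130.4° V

Step 1 — Convert each phasor to rectangular form:
  V1 = 99·(cos(-30.0°) + j·sin(-30.0°)) = 85.74 - j49.5 V
  V2 = 22.7·(cos(-130.4°) + j·sin(-130.4°)) = -14.71 - j17.29 V
Step 2 — Sum components: V_total = 71.02 - j66.79 V.
Step 3 — Convert to polar: |V_total| = 97.49 V, ∠V_total = -43.2°.

V_total = 97.49∠-43.2° V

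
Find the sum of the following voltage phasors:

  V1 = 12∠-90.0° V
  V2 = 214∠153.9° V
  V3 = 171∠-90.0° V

Step 1 — Convert each phasor to rectangular form:
  V1 = 12·(cos(-90.0°) + j·sin(-90.0°)) = 0 - j12 V
  V2 = 214·(cos(153.9°) + j·sin(153.9°)) = -192.2 + j94.15 V
  V3 = 171·(cos(-90.0°) + j·sin(-90.0°)) = 0 - j171 V
Step 2 — Sum components: V_total = -192.2 - j88.85 V.
Step 3 — Convert to polar: |V_total| = 211.7 V, ∠V_total = -155.2°.

V_total = 211.7∠-155.2° V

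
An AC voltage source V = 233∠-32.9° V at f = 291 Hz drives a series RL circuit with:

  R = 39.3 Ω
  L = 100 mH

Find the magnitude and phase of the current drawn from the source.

Step 1 — Angular frequency: ω = 2π·f = 2π·291 = 1828 rad/s.
Step 2 — Component impedances:
  R: Z = R = 39.3 Ω
  L: Z = jωL = j·1828·0.1 = 0 + j182.8 Ω
Step 3 — Series combination: Z_total = R + L = 39.3 + j182.8 Ω = 187∠77.9° Ω.
Step 4 — Source phasor: V = 233∠-32.9° V = 195.6 - j126.6 V.
Step 5 — Ohm's law: I = V / Z_total = (195.6 - j126.6) / (39.3 + j182.8) = -0.4418 - j1.165 A.
Step 6 — Convert to polar: |I| = 1.246 A, ∠I = -110.8°.

I = 1.246∠-110.8° A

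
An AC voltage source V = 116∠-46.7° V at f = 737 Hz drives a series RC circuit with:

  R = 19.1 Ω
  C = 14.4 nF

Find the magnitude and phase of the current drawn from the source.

Step 1 — Angular frequency: ω = 2π·f = 2π·737 = 4631 rad/s.
Step 2 — Component impedances:
  R: Z = R = 19.1 Ω
  C: Z = 1/(jωC) = -j/(ω·C) = 0 - j1.5e+04 Ω
Step 3 — Series combination: Z_total = R + C = 19.1 - j1.5e+04 Ω = 1.5e+04∠-89.9° Ω.
Step 4 — Source phasor: V = 116∠-46.7° V = 79.55 - j84.42 V.
Step 5 — Ohm's law: I = V / Z_total = (79.55 - j84.42) / (19.1 - j1.5e+04) = 0.005636 + j0.005298 A.
Step 6 — Convert to polar: |I| = 0.007735 A, ∠I = 43.2°.

I = 0.007735∠43.2° A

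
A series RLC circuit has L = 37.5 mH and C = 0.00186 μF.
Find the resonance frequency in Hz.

Step 1 — Resonance condition Im(Z)=0 gives ω₀ = 1/√(LC).
Step 2 — ω₀ = 1/√(0.0375·1.86e-09) = 1.197e+05 rad/s.
Step 3 — f₀ = ω₀/(2π) = 1.906e+04 Hz.

f₀ = 1.906e+04 Hz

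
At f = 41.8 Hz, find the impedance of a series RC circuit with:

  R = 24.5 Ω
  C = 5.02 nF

Step 1 — Angular frequency: ω = 2π·f = 2π·41.8 = 262.6 rad/s.
Step 2 — Component impedances:
  R: Z = R = 24.5 Ω
  C: Z = 1/(jωC) = -j/(ω·C) = 0 - j7.585e+05 Ω
Step 3 — Series combination: Z_total = R + C = 24.5 - j7.585e+05 Ω = 7.585e+05∠-90.0° Ω.

Z = 24.5 - j7.585e+05 Ω = 7.585e+05∠-90.0° Ω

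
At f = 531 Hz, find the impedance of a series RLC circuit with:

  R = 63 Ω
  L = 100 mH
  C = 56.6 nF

Step 1 — Angular frequency: ω = 2π·f = 2π·531 = 3336 rad/s.
Step 2 — Component impedances:
  R: Z = R = 63 Ω
  L: Z = jωL = j·3336·0.1 = 0 + j333.6 Ω
  C: Z = 1/(jωC) = -j/(ω·C) = 0 - j5296 Ω
Step 3 — Series combination: Z_total = R + L + C = 63 - j4962 Ω = 4962∠-89.3° Ω.

Z = 63 - j4962 Ω = 4962∠-89.3° Ω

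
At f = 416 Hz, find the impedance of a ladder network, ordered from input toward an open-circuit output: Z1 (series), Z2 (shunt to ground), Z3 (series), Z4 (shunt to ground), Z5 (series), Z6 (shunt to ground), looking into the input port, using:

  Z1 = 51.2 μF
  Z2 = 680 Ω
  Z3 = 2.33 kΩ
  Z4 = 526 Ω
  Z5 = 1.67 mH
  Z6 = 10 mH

Step 1 — Angular frequency: ω = 2π·f = 2π·416 = 2614 rad/s.
Step 2 — Component impedances:
  Z1: Z = 1/(jωC) = -j/(ω·C) = 0 - j7.472 Ω
  Z2: Z = R = 680 Ω
  Z3: Z = R = 2330 Ω
  Z4: Z = R = 526 Ω
  Z5: Z = jωL = j·2614·0.00167 = 0 + j4.365 Ω
  Z6: Z = jωL = j·2614·0.01 = 0 + j26.14 Ω
Step 3 — Ladder network (open output): work backward from the far end, alternating series and parallel combinations. Z_in = 526.5 - j5.923 Ω = 526.5∠-0.6° Ω.

Z = 526.5 - j5.923 Ω = 526.5∠-0.6° Ω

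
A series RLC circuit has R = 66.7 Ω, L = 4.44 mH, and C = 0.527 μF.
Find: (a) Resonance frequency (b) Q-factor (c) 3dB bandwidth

Step 1 — Resonance: ω₀ = 1/√(LC) = 1/√(0.00444·5.27e-07) = 2.067e+04 rad/s.
Step 2 — f₀ = ω₀/(2π) = 3290 Hz.
Step 3 — Series Q: Q = ω₀L/R = 2.067e+04·0.00444/66.7 = 1.376.
Step 4 — Bandwidth: Δω = ω₀/Q = 1.502e+04 rad/s; BW = Δω/(2π) = 2391 Hz.

(a) f₀ = 3290 Hz  (b) Q = 1.376  (c) BW = 2391 Hz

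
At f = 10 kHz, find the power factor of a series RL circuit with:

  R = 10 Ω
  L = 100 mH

Step 1 — Angular frequency: ω = 2π·f = 2π·1e+04 = 6.283e+04 rad/s.
Step 2 — Component impedances:
  R: Z = R = 10 Ω
  L: Z = jωL = j·6.283e+04·0.1 = 0 + j6283 Ω
Step 3 — Series combination: Z_total = R + L = 10 + j6283 Ω = 6283∠89.9° Ω.
Step 4 — Power factor: PF = cos(φ) = Re(Z)/|Z| = 10/6283 = 0.001592.
Step 5 — Type: Im(Z) = 6283 ⇒ lagging (phase φ = 89.9°).

PF = 0.001592 (lagging, φ = 89.9°)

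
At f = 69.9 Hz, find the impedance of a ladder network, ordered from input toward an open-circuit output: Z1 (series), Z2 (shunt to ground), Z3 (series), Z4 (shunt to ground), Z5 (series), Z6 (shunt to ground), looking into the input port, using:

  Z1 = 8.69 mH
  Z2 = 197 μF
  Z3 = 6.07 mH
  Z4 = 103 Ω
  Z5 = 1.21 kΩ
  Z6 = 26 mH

Step 1 — Angular frequency: ω = 2π·f = 2π·69.9 = 439.2 rad/s.
Step 2 — Component impedances:
  Z1: Z = jωL = j·439.2·0.00869 = 0 + j3.817 Ω
  Z2: Z = 1/(jωC) = -j/(ω·C) = 0 - j11.56 Ω
  Z3: Z = jωL = j·439.2·0.00607 = 0 + j2.666 Ω
  Z4: Z = R = 103 Ω
  Z5: Z = R = 1210 Ω
  Z6: Z = jωL = j·439.2·0.026 = 0 + j11.42 Ω
Step 3 — Ladder network (open output): work backward from the far end, alternating series and parallel combinations. Z_in = 1.395 - j7.612 Ω = 7.738∠-79.6° Ω.

Z = 1.395 - j7.612 Ω = 7.738∠-79.6° Ω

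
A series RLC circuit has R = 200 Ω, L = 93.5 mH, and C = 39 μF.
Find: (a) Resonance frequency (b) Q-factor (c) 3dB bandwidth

Step 1 — Resonance: ω₀ = 1/√(LC) = 1/√(0.0935·3.9e-05) = 523.7 rad/s.
Step 2 — f₀ = ω₀/(2π) = 83.35 Hz.
Step 3 — Series Q: Q = ω₀L/R = 523.7·0.0935/200 = 0.2448.
Step 4 — Bandwidth: Δω = ω₀/Q = 2139 rad/s; BW = Δω/(2π) = 340.4 Hz.

(a) f₀ = 83.35 Hz  (b) Q = 0.2448  (c) BW = 340.4 Hz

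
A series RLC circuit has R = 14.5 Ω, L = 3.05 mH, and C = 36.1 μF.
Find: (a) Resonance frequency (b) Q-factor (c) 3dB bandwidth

Step 1 — Resonance: ω₀ = 1/√(LC) = 1/√(0.00305·3.61e-05) = 3014 rad/s.
Step 2 — f₀ = ω₀/(2π) = 479.6 Hz.
Step 3 — Series Q: Q = ω₀L/R = 3014·0.00305/14.5 = 0.6339.
Step 4 — Bandwidth: Δω = ω₀/Q = 4754 rad/s; BW = Δω/(2π) = 756.6 Hz.

(a) f₀ = 479.6 Hz  (b) Q = 0.6339  (c) BW = 756.6 Hz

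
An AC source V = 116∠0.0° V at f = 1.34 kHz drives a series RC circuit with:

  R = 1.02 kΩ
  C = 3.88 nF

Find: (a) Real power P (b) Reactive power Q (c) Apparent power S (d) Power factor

Step 1 — Angular frequency: ω = 2π·f = 2π·1340 = 8419 rad/s.
Step 2 — Component impedances:
  R: Z = R = 1020 Ω
  C: Z = 1/(jωC) = -j/(ω·C) = 0 - j3.061e+04 Ω
Step 3 — Series combination: Z_total = R + C = 1020 - j3.061e+04 Ω = 3.063e+04∠-88.1° Ω.
Step 4 — Source phasor: V = 116∠0.0° V = 116 V.
Step 5 — Current: I = V / Z = 0.0001261 + j0.003785 A = 0.003787∠88.1° A.
Step 6 — Complex power: S = V·I* = 0.01463 - j0.4391 VA.
Step 7 — Real power: P = Re(S) = 0.01463 W.
Step 8 — Reactive power: Q = Im(S) = -0.4391 VAR.
Step 9 — Apparent power: |S| = 0.4393 VA.
Step 10 — Power factor: PF = P/|S| = 0.0333 (leading).

(a) P = 0.01463 W  (b) Q = -0.4391 VAR  (c) S = 0.4393 VA  (d) PF = 0.0333 (leading)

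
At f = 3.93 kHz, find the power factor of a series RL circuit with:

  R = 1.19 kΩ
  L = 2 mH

Step 1 — Angular frequency: ω = 2π·f = 2π·3930 = 2.469e+04 rad/s.
Step 2 — Component impedances:
  R: Z = R = 1190 Ω
  L: Z = jωL = j·2.469e+04·0.002 = 0 + j49.39 Ω
Step 3 — Series combination: Z_total = R + L = 1190 + j49.39 Ω = 1191∠2.4° Ω.
Step 4 — Power factor: PF = cos(φ) = Re(Z)/|Z| = 1190/1191.02 = 0.9991.
Step 5 — Type: Im(Z) = 49.39 ⇒ lagging (phase φ = 2.4°).

PF = 0.9991 (lagging, φ = 2.4°)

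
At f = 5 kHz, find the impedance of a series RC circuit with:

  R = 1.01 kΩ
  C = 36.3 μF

Step 1 — Angular frequency: ω = 2π·f = 2π·5000 = 3.142e+04 rad/s.
Step 2 — Component impedances:
  R: Z = R = 1010 Ω
  C: Z = 1/(jωC) = -j/(ω·C) = 0 - j0.8769 Ω
Step 3 — Series combination: Z_total = R + C = 1010 - j0.8769 Ω = 1010∠-0.0° Ω.

Z = 1010 - j0.8769 Ω = 1010∠-0.0° Ω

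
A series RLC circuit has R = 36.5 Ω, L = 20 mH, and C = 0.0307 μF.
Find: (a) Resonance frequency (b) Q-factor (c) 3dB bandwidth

Step 1 — Resonance: ω₀ = 1/√(LC) = 1/√(0.02·3.07e-08) = 4.036e+04 rad/s.
Step 2 — f₀ = ω₀/(2π) = 6423 Hz.
Step 3 — Series Q: Q = ω₀L/R = 4.036e+04·0.02/36.5 = 22.11.
Step 4 — Bandwidth: Δω = ω₀/Q = 1825 rad/s; BW = Δω/(2π) = 290.5 Hz.

(a) f₀ = 6423 Hz  (b) Q = 22.11  (c) BW = 290.5 Hz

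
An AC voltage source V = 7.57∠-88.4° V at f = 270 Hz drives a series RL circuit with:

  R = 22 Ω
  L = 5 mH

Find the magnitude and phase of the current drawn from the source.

Step 1 — Angular frequency: ω = 2π·f = 2π·270 = 1696 rad/s.
Step 2 — Component impedances:
  R: Z = R = 22 Ω
  L: Z = jωL = j·1696·0.005 = 0 + j8.482 Ω
Step 3 — Series combination: Z_total = R + L = 22 + j8.482 Ω = 23.58∠21.1° Ω.
Step 4 — Source phasor: V = 7.57∠-88.4° V = 0.2114 - j7.567 V.
Step 5 — Ohm's law: I = V / Z_total = (0.2114 - j7.567) / (22 + j8.482) = -0.1071 - j0.3027 A.
Step 6 — Convert to polar: |I| = 0.3211 A, ∠I = -109.5°.

I = 0.3211∠-109.5° A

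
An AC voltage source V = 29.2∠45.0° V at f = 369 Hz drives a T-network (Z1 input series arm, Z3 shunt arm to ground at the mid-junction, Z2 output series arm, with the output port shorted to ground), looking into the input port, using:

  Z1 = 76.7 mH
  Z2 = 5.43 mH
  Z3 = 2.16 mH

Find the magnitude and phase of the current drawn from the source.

Step 1 — Angular frequency: ω = 2π·f = 2π·369 = 2318 rad/s.
Step 2 — Component impedances:
  Z1: Z = jωL = j·2318·0.0767 = 0 + j177.8 Ω
  Z2: Z = jωL = j·2318·0.00543 = 0 + j12.59 Ω
  Z3: Z = jωL = j·2318·0.00216 = 0 + j5.008 Ω
Step 3 — With the output port shorted to ground, the output series arm Z2 runs from the junction to ground; the shunt arm Z3 also runs from the junction to ground. They appear in parallel: Z3 || Z2 = 0 + j3.583 Ω.
Step 4 — Series with input arm Z1: Z_in = Z1 + (Z3 || Z2) = 0 + j181.4 Ω = 181.4∠90.0° Ω.
Step 5 — Source phasor: V = 29.2∠45.0° V = 20.65 + j20.65 V.
Step 6 — Ohm's law: I = V / Z_total = (20.65 + j20.65) / (0 + j181.4) = 0.1138 - j0.1138 A.
Step 7 — Convert to polar: |I| = 0.161 A, ∠I = -45.0°.

I = 0.161∠-45.0° A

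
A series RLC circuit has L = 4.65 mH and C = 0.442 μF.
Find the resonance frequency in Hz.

Step 1 — Resonance condition Im(Z)=0 gives ω₀ = 1/√(LC).
Step 2 — ω₀ = 1/√(0.00465·4.42e-07) = 2.206e+04 rad/s.
Step 3 — f₀ = ω₀/(2π) = 3511 Hz.

f₀ = 3511 Hz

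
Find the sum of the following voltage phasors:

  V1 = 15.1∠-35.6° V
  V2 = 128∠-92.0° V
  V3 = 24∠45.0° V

Step 1 — Convert each phasor to rectangular form:
  V1 = 15.1·(cos(-35.6°) + j·sin(-35.6°)) = 12.28 - j8.79 V
  V2 = 128·(cos(-92.0°) + j·sin(-92.0°)) = -4.467 - j127.9 V
  V3 = 24·(cos(45.0°) + j·sin(45.0°)) = 16.97 + j16.97 V
Step 2 — Sum components: V_total = 24.78 - j119.7 V.
Step 3 — Convert to polar: |V_total| = 122.3 V, ∠V_total = -78.3°.

V_total = 122.3∠-78.3° V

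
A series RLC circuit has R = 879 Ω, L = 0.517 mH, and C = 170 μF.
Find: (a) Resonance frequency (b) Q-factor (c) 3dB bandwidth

Step 1 — Resonance condition Im(Z)=0 gives ω₀ = 1/√(LC).
Step 2 — ω₀ = 1/√(0.000517·0.00017) = 3373 rad/s.
Step 3 — f₀ = ω₀/(2π) = 536.8 Hz.
Step 4 — Series Q: Q = ω₀L/R = 3373·0.000517/879 = 0.001984.
Step 5 — 3dB bandwidth: Δω = ω₀/Q = 1.7e+06 rad/s; BW = Δω/(2π) = 2.706e+05 Hz.

(a) f₀ = 536.8 Hz  (b) Q = 0.001984  (c) BW = 2.706e+05 Hz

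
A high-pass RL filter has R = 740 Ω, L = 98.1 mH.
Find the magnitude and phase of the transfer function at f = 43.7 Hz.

Step 1 — Angular frequency: ω = 2π·43.7 = 274.6 rad/s.
Step 2 — Transfer function: H(jω) = jωL/(R + jωL).
Step 3 — Numerator jωL = j·26.94; denominator R + jωL = 740 + j26.94.
Step 4 — H = 0.001323 + j0.03635.
Step 5 — Magnitude: |H| = 0.03638 (-28.8 dB); phase: φ = 87.9°.

|H| = 0.03638 (-28.8 dB), φ = 87.9°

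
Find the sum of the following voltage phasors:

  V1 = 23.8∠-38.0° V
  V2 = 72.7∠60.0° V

Step 1 — Convert each phasor to rectangular form:
  V1 = 23.8·(cos(-38.0°) + j·sin(-38.0°)) = 18.75 - j14.65 V
  V2 = 72.7·(cos(60.0°) + j·sin(60.0°)) = 36.35 + j62.96 V
Step 2 — Sum components: V_total = 55.1 + j48.31 V.
Step 3 — Convert to polar: |V_total| = 73.28 V, ∠V_total = 41.2°.

V_total = 73.28∠41.2° V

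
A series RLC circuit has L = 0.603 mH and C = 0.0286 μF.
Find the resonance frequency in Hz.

Step 1 — Resonance condition Im(Z)=0 gives ω₀ = 1/√(LC).
Step 2 — ω₀ = 1/√(0.000603·2.86e-08) = 2.408e+05 rad/s.
Step 3 — f₀ = ω₀/(2π) = 3.832e+04 Hz.

f₀ = 3.832e+04 Hz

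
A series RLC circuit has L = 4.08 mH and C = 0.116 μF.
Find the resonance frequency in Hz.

Step 1 — Resonance condition Im(Z)=0 gives ω₀ = 1/√(LC).
Step 2 — ω₀ = 1/√(0.00408·1.16e-07) = 4.597e+04 rad/s.
Step 3 — f₀ = ω₀/(2π) = 7316 Hz.

f₀ = 7316 Hz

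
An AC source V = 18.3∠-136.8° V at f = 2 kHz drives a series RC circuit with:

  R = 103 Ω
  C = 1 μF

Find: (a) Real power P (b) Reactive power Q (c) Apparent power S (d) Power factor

Step 1 — Angular frequency: ω = 2π·f = 2π·2000 = 1.257e+04 rad/s.
Step 2 — Component impedances:
  R: Z = R = 103 Ω
  C: Z = 1/(jωC) = -j/(ω·C) = 0 - j79.58 Ω
Step 3 — Series combination: Z_total = R + C = 103 - j79.58 Ω = 130.2∠-37.7° Ω.
Step 4 — Source phasor: V = 18.3∠-136.8° V = -13.34 - j12.53 V.
Step 5 — Current: I = V / Z = -0.02226 - j0.1388 A = 0.1406∠-99.1° A.
Step 6 — Complex power: S = V·I* = 2.036 - j1.573 VA.
Step 7 — Real power: P = Re(S) = 2.036 W.
Step 8 — Reactive power: Q = Im(S) = -1.573 VAR.
Step 9 — Apparent power: |S| = 2.573 VA.
Step 10 — Power factor: PF = P/|S| = 0.7913 (leading).

(a) P = 2.036 W  (b) Q = -1.573 VAR  (c) S = 2.573 VA  (d) PF = 0.7913 (leading)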